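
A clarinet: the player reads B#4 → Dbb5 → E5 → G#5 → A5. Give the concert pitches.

G##4 Bbb4 C#5 E#5 F#5

The A clarinet sounds a minor third below written, so transpose each written note down a minor third.
B#4 gives G##4
Dbb5 gives Bbb4
E5 gives C#5
G#5 gives E#5
A5 gives F#5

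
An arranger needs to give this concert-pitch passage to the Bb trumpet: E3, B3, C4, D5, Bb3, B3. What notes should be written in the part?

F#3 C#4 D4 E5 C4 C#4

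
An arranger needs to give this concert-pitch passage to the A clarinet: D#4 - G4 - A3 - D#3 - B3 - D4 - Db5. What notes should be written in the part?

Written C4 sounds as A3 on the A clarinet, so concert pitches are written a minor third up.
D#4 → F#4
G4 → Bb4
A3 → C4
D#3 → F#3
B3 → D4
D4 → F4
Db5 → Fb5

F#4 Bb4 C4 F#3 D4 F4 Fb5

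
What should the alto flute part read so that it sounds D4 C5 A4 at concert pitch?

G4 F5 D5

Written C4 sounds as G3 on the alto flute, so concert pitches are written a perfect fourth up.
D4 to G4
C5 to F5
A4 to D5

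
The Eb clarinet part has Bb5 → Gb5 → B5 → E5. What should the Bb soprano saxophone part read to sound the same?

First find concert pitch: the Eb clarinet sounds a minor third above written, so Bb5 Gb5 B5 E5 sounds Db6 Bbb5 D6 G5.
Then write for Bb soprano saxophone: it sounds a major second below written, so the part must be a major second above concert.
Db6 → Eb6
Bbb5 → Cb6
D6 → E6
G5 → A5

Eb6 Cb6 E6 A5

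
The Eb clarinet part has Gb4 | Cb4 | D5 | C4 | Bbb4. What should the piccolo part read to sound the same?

First find concert pitch: the Eb clarinet sounds a minor third above written, so Gb4 Cb4 D5 C4 Bbb4 sounds Bbb4 Ebb4 F5 Eb4 Dbb5.
Then write for piccolo: it sounds a perfect octave above written, so the part must be a perfect octave below concert.
Bbb4 → Bbb3
Ebb4 → Ebb3
F5 → F4
Eb4 → Eb3
Dbb5 → Dbb4

Bbb3 Ebb3 F4 Eb3 Dbb4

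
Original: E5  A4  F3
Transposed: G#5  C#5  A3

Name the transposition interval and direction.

From E5 to G#5 is 3 letter names — a third of some quality.
E5 to G#5 is 4 semitones, which makes it a major third; the second version is higher, so the direction is up.
Checking another pair — F3 → A3 — gives the same interval.

up a major third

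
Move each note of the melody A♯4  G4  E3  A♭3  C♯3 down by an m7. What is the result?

A minor seventh down from A#4 gives B#3.
G4: a seventh down reaches A, and 10 semitones makes it A3.
E3: a seventh down reaches F, and 10 semitones makes it F#2.
Ab3 down a minor seventh is Bb2.
C#3: a seventh down reaches D, and 10 semitones makes it D#2.

B#3 A3 F#2 Bb2 D#2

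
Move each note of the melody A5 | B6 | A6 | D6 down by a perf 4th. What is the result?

A5 -> E5
B6 -> F#6
A6 -> E6
D6 -> A5

E5 F#6 E6 A5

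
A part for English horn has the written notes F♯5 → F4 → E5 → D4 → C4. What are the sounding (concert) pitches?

B4 Bb3 A4 G3 F3

Written C4 on the English horn sounds as F3, a perfect fifth lower; apply that shift to every note.
F#5 -> B4
F4 -> Bb3
E5 -> A4
D4 -> G3
C4 -> F3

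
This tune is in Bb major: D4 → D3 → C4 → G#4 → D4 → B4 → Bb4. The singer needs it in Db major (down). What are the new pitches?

From Bb down to Db is a major sixth; apply that to each pitch.
D4 becomes F3
D3 becomes F2
C4 becomes Eb3
G#4 becomes B3
D4 becomes F3
B4 becomes D4
Bb4 becomes Db4

F3 F2 Eb3 B3 F3 D4 Db4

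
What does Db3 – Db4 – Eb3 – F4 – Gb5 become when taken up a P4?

A perfect fourth up from Db3 gives Gb3.
Db4 up a perfect fourth is Gb4.
Eb3 up a perfect fourth is Ab3.
F4: a fourth up reaches B, and 5 semitones makes it Bb4.
Gb5: a fourth up reaches C, and 5 semitones makes it Cb6.

Gb3 Gb4 Ab3 Bb4 Cb6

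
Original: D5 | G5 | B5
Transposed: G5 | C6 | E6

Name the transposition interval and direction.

up a perfect fourth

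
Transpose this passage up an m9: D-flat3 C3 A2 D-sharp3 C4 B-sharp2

Db3: a ninth up reaches E, and 13 semitones makes it Ebb4.
A minor ninth up from C3 gives Db4.
A minor ninth up from A2 gives Bb3.
D#3 up a minor ninth is E4.
A minor ninth up from C4 gives Db5.
A minor ninth up from B#2 gives C#4.

Ebb4 Db4 Bb3 E4 Db5 C#4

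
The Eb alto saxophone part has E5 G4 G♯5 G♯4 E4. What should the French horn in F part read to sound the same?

D5 F4 F#5 F#4 D4

First find concert pitch: the Eb alto saxophone sounds a major sixth below written, so E5 G4 G♯5 G♯4 E4 sounds G4 Bb3 B4 B3 G3.
Then write for French horn in F: it sounds a perfect fifth below written, so the part must be a perfect fifth above concert.
G4 → D5
Bb3 → F4
B4 → F#5
B3 → F#4
G3 → D4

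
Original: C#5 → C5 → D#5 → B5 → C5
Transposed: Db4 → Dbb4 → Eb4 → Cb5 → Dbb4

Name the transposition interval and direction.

down an augmented seventh

Take the first pair: C#5 → Db4. C to D spans 7 letter names, so the interval is some kind of seventh.
Db4 to C#5 is 12 semitones, which makes it an augmented seventh; the second version is lower, so the direction is down.
Checking another pair — C5 → Dbb4 — gives the same interval.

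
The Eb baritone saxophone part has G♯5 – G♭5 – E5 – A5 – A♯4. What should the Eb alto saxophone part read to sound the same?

G#4 Gb4 E4 A4 A#3

First find concert pitch: the Eb baritone saxophone sounds a major thirteenth below written, so G♯5 G♭5 E5 A5 A♯4 sounds B3 Bbb3 G3 C4 C#3.
Then write for Eb alto saxophone: it sounds a major sixth below written, so the part must be a major sixth above concert.
B3 → G#4
Bbb3 → Gb4
G3 → E4
C4 → A4
C#3 → A#3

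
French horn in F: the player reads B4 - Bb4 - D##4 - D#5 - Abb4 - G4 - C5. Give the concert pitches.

The French horn in F sounds a perfect fifth below written, so transpose each written note down a perfect fifth.
B4 gives E4
Bb4 gives Eb4
D##4 gives G##3
D#5 gives G#4
Abb4 gives Dbb4
G4 gives C4
C5 gives F4

E4 Eb4 G##3 G#4 Dbb4 C4 F4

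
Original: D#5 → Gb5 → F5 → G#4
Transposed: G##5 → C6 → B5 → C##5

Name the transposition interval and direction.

up an augmented fourth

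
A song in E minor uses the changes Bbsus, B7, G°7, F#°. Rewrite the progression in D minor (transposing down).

E minor down to D minor is a major second; each chord root moves by that interval while the quality stays the same.
Bbsus: root Bb down a major second → Ab, giving Absus.
B7: root B down a major second → A, giving A7.
G°7: root G down a major second → F, giving F°7.
F#°: root F# down a major second → E, giving E°.

Absus A7 F°7 E°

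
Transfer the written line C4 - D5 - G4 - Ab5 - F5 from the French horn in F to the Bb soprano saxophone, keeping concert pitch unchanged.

First find concert pitch: the French horn in F sounds a perfect fifth below written, so C4 D5 G4 Ab5 F5 sounds F3 G4 C4 Db5 Bb4.
Then write for Bb soprano saxophone: it sounds a major second below written, so the part must be a major second above concert.
F3 → G3
G4 → A4
C4 → D4
Db5 → Eb5
Bb4 → C5

G3 A4 D4 Eb5 C5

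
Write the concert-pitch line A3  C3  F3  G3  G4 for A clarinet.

C4 Eb3 Ab3 Bb3 Bb4

Written C4 sounds as A3 on the A clarinet, so concert pitches are written a minor third up.
A3 → C4
C3 → Eb3
F3 → Ab3
G3 → Bb3
G4 → Bb4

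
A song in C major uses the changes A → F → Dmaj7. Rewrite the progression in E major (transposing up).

C# A F#maj7

C major up to E major is a major third; each chord root moves by that interval while the quality stays the same.
A: root A up a major third → C#, giving C#.
F: root F up a major third → A, giving A.
Dmaj7: root D up a major third → F#, giving F#maj7.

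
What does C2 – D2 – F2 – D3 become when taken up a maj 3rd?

E2 F#2 A2 F#3

C2 gives E2
D2 gives F#2
F2 gives A2
D3 gives F#3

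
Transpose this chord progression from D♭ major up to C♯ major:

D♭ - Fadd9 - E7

D♭ major up to C♯ major is an augmented seventh; each chord root moves by that interval while the quality stays the same.
D♭: root D♭ up an augmented seventh → C#, giving C#.
Fadd9: root F up an augmented seventh → E#, giving E#add9.
E7: root E up an augmented seventh → D##, giving D##7.

C# E#add9 D##7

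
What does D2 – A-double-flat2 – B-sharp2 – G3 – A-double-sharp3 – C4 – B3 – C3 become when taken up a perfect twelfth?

A3 Ebb4 F##4 D5 E##5 G5 F#5 G4

D2 up a perfect twelfth is A3.
Abb2 up a perfect twelfth is Ebb4.
A perfect twelfth up from B#2 gives F##4.
G3 up a perfect twelfth is D5.
A##3 up a perfect twelfth is E##5.
C4: a twelfth up reaches G, and 19 semitones makes it G5.
A perfect twelfth up from B3 gives F#5.
C3 up a perfect twelfth is G4.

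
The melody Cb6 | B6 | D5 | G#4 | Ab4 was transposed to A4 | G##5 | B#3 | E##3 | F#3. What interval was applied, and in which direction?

down a diminished tenth

Take the first pair: Cb6 → A4. C to A spans 10 letter names, so the interval is some kind of tenth.
A4 to Cb6 is 14 semitones, which makes it a diminished tenth; the second version is lower, so the direction is down.
Checking another pair — Ab4 → F#3 — gives the same interval.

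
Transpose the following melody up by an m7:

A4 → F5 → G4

A4: a seventh up reaches G, and 10 semitones makes it G5.
A minor seventh up from F5 gives Eb6.
G4: a seventh up reaches F, and 10 semitones makes it F5.

G5 Eb6 F5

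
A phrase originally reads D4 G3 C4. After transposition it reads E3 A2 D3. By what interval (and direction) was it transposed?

down a minor seventh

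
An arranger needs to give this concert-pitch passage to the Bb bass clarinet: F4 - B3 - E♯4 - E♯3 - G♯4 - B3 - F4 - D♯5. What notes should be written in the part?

G5 C#5 F##5 F##4 A#5 C#5 G5 E#6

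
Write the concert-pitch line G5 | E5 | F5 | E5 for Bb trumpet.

Written C4 sounds as Bb3 on the Bb trumpet, so concert pitches are written a major second up.
G5 gives A5
E5 gives F#5
F5 gives G5
E5 gives F#5

A5 F#5 G5 F#5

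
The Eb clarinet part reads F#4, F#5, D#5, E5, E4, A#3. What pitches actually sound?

A4 A5 F#5 G5 G4 C#4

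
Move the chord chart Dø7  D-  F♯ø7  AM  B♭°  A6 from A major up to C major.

A major up to C major is a minor third; each chord root moves by that interval while the quality stays the same.
Dø7: root D up a minor third → F, giving Fø7.
D-: root D up a minor third → F, giving F-.
F♯ø7: root F♯ up a minor third → A, giving Aø7.
AM: root A up a minor third → C, giving CM.
B♭°: root B♭ up a minor third → Db, giving Db°.
A6: root A up a minor third → C, giving C6.

Fø7 F- Aø7 CM Db° C6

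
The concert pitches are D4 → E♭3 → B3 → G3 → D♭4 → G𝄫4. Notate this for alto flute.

G4 Ab3 E4 C4 Gb4 Cbb5

The alto flute sounds a perfect fourth below written, so the written part must be a perfect fourth above concert — transpose each note up.
D4 becomes G4
Eb3 becomes Ab3
B3 becomes E4
G3 becomes C4
Db4 becomes Gb4
Gbb4 becomes Cbb5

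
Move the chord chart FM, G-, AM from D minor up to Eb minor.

D minor up to Eb minor is a minor second; each chord root moves by that interval while the quality stays the same.
FM: root F up a minor second → Gb, giving GbM.
G-: root G up a minor second → Ab, giving Ab-.
AM: root A up a minor second → Bb, giving BbM.

GbM Ab- BbM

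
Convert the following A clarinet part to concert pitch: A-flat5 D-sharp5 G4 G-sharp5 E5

Written C4 on the A clarinet sounds as A3, a minor third lower; apply that shift to every note.
Ab5 -> F5
D#5 -> B#4
G4 -> E4
G#5 -> E#5
E5 -> C#5

F5 B#4 E4 E#5 C#5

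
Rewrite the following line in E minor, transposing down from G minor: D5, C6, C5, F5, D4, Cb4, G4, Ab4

B4 A5 A4 D5 B3 Ab3 E4 F4

From G down to E is a minor third; apply that to each pitch.
D5 gives B4
C6 gives A5
C5 gives A4
F5 gives D5
D4 gives B3
Cb4 gives Ab3
G4 gives E4
Ab4 gives F4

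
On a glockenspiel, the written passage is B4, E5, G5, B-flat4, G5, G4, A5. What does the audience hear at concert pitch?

The glockenspiel sounds a perfect fifteenth above written, so transpose each written note up a perfect fifteenth.
B4 -> B6
E5 -> E7
G5 -> G7
Bb4 -> Bb6
G5 -> G7
G4 -> G6
A5 -> A7

B6 E7 G7 Bb6 G7 G6 A7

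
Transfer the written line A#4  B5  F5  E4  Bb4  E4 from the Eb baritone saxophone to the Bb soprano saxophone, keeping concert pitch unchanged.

D#3 E4 Bb3 A2 Eb3 A2

First find concert pitch: the Eb baritone saxophone sounds a major thirteenth below written, so A#4 B5 F5 E4 Bb4 E4 sounds C#3 D4 Ab3 G2 Db3 G2.
Then write for Bb soprano saxophone: it sounds a major second below written, so the part must be a major second above concert.
C#3 → D#3
D4 → E4
Ab3 → Bb3
G2 → A2
Db3 → Eb3
G2 → A2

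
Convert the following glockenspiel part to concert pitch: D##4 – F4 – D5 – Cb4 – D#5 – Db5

Written C4 on the glockenspiel sounds as C6, a perfect fifteenth higher; apply that shift to every note.
D##4 becomes D##6
F4 becomes F6
D5 becomes D7
Cb4 becomes Cb6
D#5 becomes D#7
Db5 becomes Db7

D##6 F6 D7 Cb6 D#7 Db7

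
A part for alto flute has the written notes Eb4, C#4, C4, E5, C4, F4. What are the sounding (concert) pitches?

Written C4 on the alto flute sounds as G3, a perfect fourth lower; apply that shift to every note.
Eb4 to Bb3
C#4 to G#3
C4 to G3
E5 to B4
C4 to G3
F4 to C4

Bb3 G#3 G3 B4 G3 C4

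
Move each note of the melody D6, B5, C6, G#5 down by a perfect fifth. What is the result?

G5 E5 F5 C#5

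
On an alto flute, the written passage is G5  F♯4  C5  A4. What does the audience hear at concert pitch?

D5 C#4 G4 E4

The alto flute sounds a perfect fourth below written, so transpose each written note down a perfect fourth.
G5 to D5
F#4 to C#4
C5 to G4
A4 to E4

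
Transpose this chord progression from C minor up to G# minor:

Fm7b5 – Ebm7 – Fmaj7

C minor up to G# minor is an augmented fifth; each chord root moves by that interval while the quality stays the same.
Fm7b5: root F up an augmented fifth → C#, giving C#m7b5.
Ebm7: root Eb up an augmented fifth → B, giving Bm7.
Fmaj7: root F up an augmented fifth → C#, giving C#maj7.

C#m7b5 Bm7 C#maj7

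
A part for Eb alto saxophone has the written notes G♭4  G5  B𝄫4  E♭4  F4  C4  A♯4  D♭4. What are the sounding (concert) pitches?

The Eb alto saxophone sounds a major sixth below written, so transpose each written note down a major sixth.
Gb4 → Bbb3
G5 → Bb4
Bbb4 → Dbb4
Eb4 → Gb3
F4 → Ab3
C4 → Eb3
A#4 → C#4
Db4 → Fb3

Bbb3 Bb4 Dbb4 Gb3 Ab3 Eb3 C#4 Fb3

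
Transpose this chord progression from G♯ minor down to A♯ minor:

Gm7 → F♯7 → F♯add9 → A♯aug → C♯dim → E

Am7 G#7 G#add9 B#aug D#dim F#

G♯ minor down to A♯ minor is a minor seventh; each chord root moves by that interval while the quality stays the same.
Gm7: root G down a minor seventh → A, giving Am7.
F♯7: root F♯ down a minor seventh → G#, giving G#7.
F♯add9: root F♯ down a minor seventh → G#, giving G#add9.
A♯aug: root A♯ down a minor seventh → B#, giving B#aug.
C♯dim: root C♯ down a minor seventh → D#, giving D#dim.
E: root E down a minor seventh → F#, giving F#.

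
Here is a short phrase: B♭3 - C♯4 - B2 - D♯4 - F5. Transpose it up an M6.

G4 A#4 G#3 B#4 D6

Bb3 to G4
C#4 to A#4
B2 to G#3
D#4 to B#4
F5 to D6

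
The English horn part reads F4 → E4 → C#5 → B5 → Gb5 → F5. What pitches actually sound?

Bb3 A3 F#4 E5 Cb5 Bb4

Written C4 on the English horn sounds as F3, a perfect fifth lower; apply that shift to every note.
F4 to Bb3
E4 to A3
C#5 to F#4
B5 to E5
Gb5 to Cb5
F5 to Bb4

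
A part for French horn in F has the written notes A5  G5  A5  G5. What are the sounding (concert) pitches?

D5 C5 D5 C5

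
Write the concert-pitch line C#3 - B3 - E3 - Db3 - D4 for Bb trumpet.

D#3 C#4 F#3 Eb3 E4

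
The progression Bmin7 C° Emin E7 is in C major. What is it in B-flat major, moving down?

Amin7 Bb° Dmin D7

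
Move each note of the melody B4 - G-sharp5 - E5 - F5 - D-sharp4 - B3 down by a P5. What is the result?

B4 down a perfect fifth is E4.
A perfect fifth down from G#5 gives C#5.
E5 down a perfect fifth is A4.
F5 down a perfect fifth is Bb4.
D#4: a fifth down reaches G, and 7 semitones makes it G#3.
B3 down a perfect fifth is E3.

E4 C#5 A4 Bb4 G#3 E3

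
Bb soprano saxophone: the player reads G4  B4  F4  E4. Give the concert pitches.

The Bb soprano saxophone sounds a major second below written, so transpose each written note down a major second.
G4 gives F4
B4 gives A4
F4 gives Eb4
E4 gives D4

F4 A4 Eb4 D4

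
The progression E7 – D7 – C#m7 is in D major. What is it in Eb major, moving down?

D major down to Eb major is a major seventh; each chord root moves by that interval while the quality stays the same.
E7: root E down a major seventh → F, giving F7.
D7: root D down a major seventh → Eb, giving Eb7.
C#m7: root C# down a major seventh → D, giving Dm7.

F7 Eb7 Dm7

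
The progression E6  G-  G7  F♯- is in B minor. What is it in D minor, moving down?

G6 Bb- Bb7 A-

B minor down to D minor is a major sixth; each chord root moves by that interval while the quality stays the same.
E6: root E down a major sixth → G, giving G6.
G-: root G down a major sixth → Bb, giving Bb-.
G7: root G down a major sixth → Bb, giving Bb7.
F♯-: root F♯ down a major sixth → A, giving A-.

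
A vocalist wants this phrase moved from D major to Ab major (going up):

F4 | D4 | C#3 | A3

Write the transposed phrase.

Cb5 Ab4 G3 Eb4

From D up to Ab is a diminished fifth; apply that to each pitch.
F4 to Cb5
D4 to Ab4
C#3 to G3
A3 to Eb4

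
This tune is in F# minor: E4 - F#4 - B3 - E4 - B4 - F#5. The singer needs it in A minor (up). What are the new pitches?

From F# up to A is a minor third; apply that to each pitch.
E4 gives G4
F#4 gives A4
B3 gives D4
E4 gives G4
B4 gives D5
F#5 gives A5

G4 A4 D4 G4 D5 A5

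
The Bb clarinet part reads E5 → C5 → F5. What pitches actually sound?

D5 Bb4 Eb5

The Bb clarinet sounds a major second below written, so transpose each written note down a major second.
E5 -> D5
C5 -> Bb4
F5 -> Eb5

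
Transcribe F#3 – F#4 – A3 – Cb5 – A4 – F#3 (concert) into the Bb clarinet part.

G#3 G#4 B3 Db5 B4 G#3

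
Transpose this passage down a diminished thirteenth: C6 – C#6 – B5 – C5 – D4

E#4 E##4 D##4 E#3 F##2

C6 → E#4
C#6 → E##4
B5 → D##4
C5 → E#3
D4 → F##2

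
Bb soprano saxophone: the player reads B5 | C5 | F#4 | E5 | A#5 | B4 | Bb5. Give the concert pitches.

A5 Bb4 E4 D5 G#5 A4 Ab5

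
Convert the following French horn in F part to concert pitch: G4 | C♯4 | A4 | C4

Written C4 on the French horn in F sounds as F3, a perfect fifth lower; apply that shift to every note.
G4 gives C4
C#4 gives F#3
A4 gives D4
C4 gives F3

C4 F#3 D4 F3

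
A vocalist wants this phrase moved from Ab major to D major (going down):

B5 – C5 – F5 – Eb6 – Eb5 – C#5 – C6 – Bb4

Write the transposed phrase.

E#5 F#4 B4 A5 A4 F##4 F#5 E4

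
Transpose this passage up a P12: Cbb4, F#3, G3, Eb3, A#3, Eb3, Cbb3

Gbb5 C#5 D5 Bb4 E#5 Bb4 Gbb4

Cbb4 gives Gbb5
F#3 gives C#5
G3 gives D5
Eb3 gives Bb4
A#3 gives E#5
Eb3 gives Bb4
Cbb3 gives Gbb4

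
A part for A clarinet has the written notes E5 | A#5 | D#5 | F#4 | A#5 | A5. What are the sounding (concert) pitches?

C#5 F##5 B#4 D#4 F##5 F#5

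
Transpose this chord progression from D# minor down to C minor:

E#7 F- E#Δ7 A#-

D7 Ebb- DΔ7 G-

D# minor down to C minor is an augmented second; each chord root moves by that interval while the quality stays the same.
E#7: root E# down an augmented second → D, giving D7.
F-: root F down an augmented second → Ebb, giving Ebb-.
E#Δ7: root E# down an augmented second → D, giving DΔ7.
A#-: root A# down an augmented second → G, giving G-.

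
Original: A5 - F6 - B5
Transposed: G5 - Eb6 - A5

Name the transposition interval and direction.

down a major second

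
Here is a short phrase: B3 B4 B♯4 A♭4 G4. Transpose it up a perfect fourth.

E4 E5 E#5 Db5 C5

B3 up a perfect fourth is E4.
B4 up a perfect fourth is E5.
A perfect fourth up from B#4 gives E#5.
Ab4: a fourth up reaches D, and 5 semitones makes it Db5.
G4: a fourth up reaches C, and 5 semitones makes it C5.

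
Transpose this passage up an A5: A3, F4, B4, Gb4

A3 → E#4
F4 → C#5
B4 → F##5
Gb4 → D5

E#4 C#5 F##5 D5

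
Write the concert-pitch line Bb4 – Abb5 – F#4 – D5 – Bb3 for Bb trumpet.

Written C4 sounds as Bb3 on the Bb trumpet, so concert pitches are written a major second up.
Bb4 to C5
Abb5 to Bbb5
F#4 to G#4
D5 to E5
Bb3 to C4

C5 Bbb5 G#4 E5 C4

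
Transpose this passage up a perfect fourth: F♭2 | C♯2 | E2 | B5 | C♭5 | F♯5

Fb2 gives Bbb2
C#2 gives F#2
E2 gives A2
B5 gives E6
Cb5 gives Fb5
F#5 gives B5

Bbb2 F#2 A2 E6 Fb5 B5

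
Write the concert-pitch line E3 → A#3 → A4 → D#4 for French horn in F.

B3 E#4 E5 A#4

Written C4 sounds as F3 on the French horn in F, so concert pitches are written a perfect fifth up.
E3 becomes B3
A#3 becomes E#4
A4 becomes E5
D#4 becomes A#4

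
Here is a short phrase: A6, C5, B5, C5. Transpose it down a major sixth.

C6 Eb4 D5 Eb4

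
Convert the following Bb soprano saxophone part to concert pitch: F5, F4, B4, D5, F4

The Bb soprano saxophone sounds a major second below written, so transpose each written note down a major second.
F5 gives Eb5
F4 gives Eb4
B4 gives A4
D5 gives C5
F4 gives Eb4

Eb5 Eb4 A4 C5 Eb4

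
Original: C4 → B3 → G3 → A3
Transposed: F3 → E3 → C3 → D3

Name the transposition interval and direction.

From C4 to F3 is 5 letter names — a fifth of some quality.
F3 to C4 is 7 semitones, which makes it a perfect fifth; the second version is lower, so the direction is down.
Checking another pair — A3 → D3 — gives the same interval.

down a perfect fifth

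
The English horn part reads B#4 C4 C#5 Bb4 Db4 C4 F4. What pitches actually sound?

E#4 F3 F#4 Eb4 Gb3 F3 Bb3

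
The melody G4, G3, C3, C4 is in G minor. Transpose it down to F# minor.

From G down to F# is a minor second; apply that to each pitch.
G4 becomes F#4
G3 becomes F#3
C3 becomes B2
C4 becomes B3

F#4 F#3 B2 B3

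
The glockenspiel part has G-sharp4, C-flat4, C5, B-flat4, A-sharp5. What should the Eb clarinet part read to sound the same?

E#6 Ab5 A6 G6 F##7

First find concert pitch: the glockenspiel sounds a perfect fifteenth above written, so G-sharp4 C-flat4 C5 B-flat4 A-sharp5 sounds G#6 Cb6 C7 Bb6 A#7.
Then write for Eb clarinet: it sounds a minor third above written, so the part must be a minor third below concert.
G#6 → E#6
Cb6 → Ab5
C7 → A6
Bb6 → G6
A#7 → F##7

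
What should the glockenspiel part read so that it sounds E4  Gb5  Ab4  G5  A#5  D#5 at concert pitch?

The glockenspiel sounds a perfect fifteenth above written, so the written part must be a perfect fifteenth below concert — transpose each note down.
E4 -> E2
Gb5 -> Gb3
Ab4 -> Ab2
G5 -> G3
A#5 -> A#3
D#5 -> D#3

E2 Gb3 Ab2 G3 A#3 D#3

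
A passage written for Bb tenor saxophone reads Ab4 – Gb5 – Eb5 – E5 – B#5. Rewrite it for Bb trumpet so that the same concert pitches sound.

First find concert pitch: the Bb tenor saxophone sounds a major ninth below written, so Ab4 Gb5 Eb5 E5 B#5 sounds Gb3 Fb4 Db4 D4 A#4.
Then write for Bb trumpet: it sounds a major second below written, so the part must be a major second above concert.
Gb3 → Ab3
Fb4 → Gb4
Db4 → Eb4
D4 → E4
A#4 → B#4

Ab3 Gb4 Eb4 E4 B#4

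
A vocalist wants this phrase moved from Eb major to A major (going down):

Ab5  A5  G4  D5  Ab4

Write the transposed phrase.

From Eb down to A is a diminished fifth; apply that to each pitch.
Ab5 gives D5
A5 gives D#5
G4 gives C#4
D5 gives G#4
Ab4 gives D4

D5 D#5 C#4 G#4 D4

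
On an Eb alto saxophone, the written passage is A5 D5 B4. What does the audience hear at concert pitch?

Written C4 on the Eb alto saxophone sounds as Eb3, a major sixth lower; apply that shift to every note.
A5 -> C5
D5 -> F4
B4 -> D4

C5 F4 D4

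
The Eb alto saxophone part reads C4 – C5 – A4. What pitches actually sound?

Eb3 Eb4 C4

The Eb alto saxophone sounds a major sixth below written, so transpose each written note down a major sixth.
C4 gives Eb3
C5 gives Eb4
A4 gives C4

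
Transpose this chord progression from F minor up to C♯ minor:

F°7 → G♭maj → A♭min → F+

C#°7 Dmaj Emin C#+

F minor up to C♯ minor is an augmented fifth; each chord root moves by that interval while the quality stays the same.
F°7: root F up an augmented fifth → C#, giving C#°7.
G♭maj: root G♭ up an augmented fifth → D, giving Dmaj.
A♭min: root A♭ up an augmented fifth → E, giving Emin.
F+: root F up an augmented fifth → C#, giving C#+.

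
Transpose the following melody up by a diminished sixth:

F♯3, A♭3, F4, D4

F#3: a sixth up reaches D, and 7 semitones makes it Db4.
A diminished sixth up from Ab3 gives Fbb4.
A diminished sixth up from F4 gives Dbb5.
D4: a sixth up reaches B, and 7 semitones makes it Bbb4.

Db4 Fbb4 Dbb5 Bbb4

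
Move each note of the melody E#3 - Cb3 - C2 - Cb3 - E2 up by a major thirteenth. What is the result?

E#3 up a major thirteenth is C##5.
Cb3 up a major thirteenth is Ab4.
A major thirteenth up from C2 gives A3.
A major thirteenth up from Cb3 gives Ab4.
E2 up a major thirteenth is C#4.

C##5 Ab4 A3 Ab4 C#4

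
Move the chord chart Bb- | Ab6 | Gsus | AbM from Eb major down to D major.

Eb major down to D major is a minor second; each chord root moves by that interval while the quality stays the same.
Bb-: root Bb down a minor second → A, giving A-.
Ab6: root Ab down a minor second → G, giving G6.
Gsus: root G down a minor second → F#, giving F#sus.
AbM: root Ab down a minor second → G, giving GM.

A- G6 F#sus GM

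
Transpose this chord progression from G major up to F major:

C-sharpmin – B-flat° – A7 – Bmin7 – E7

G major up to F major is a minor seventh; each chord root moves by that interval while the quality stays the same.
C-sharpmin: root C-sharp up a minor seventh → B, giving Bmin.
B-flat°: root B-flat up a minor seventh → Ab, giving Ab°.
A7: root A up a minor seventh → G, giving G7.
Bmin7: root B up a minor seventh → A, giving Amin7.
E7: root E up a minor seventh → D, giving D7.

Bmin Ab° G7 Amin7 D7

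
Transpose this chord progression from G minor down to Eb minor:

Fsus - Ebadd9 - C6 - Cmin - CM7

Dbsus Cbadd9 Ab6 Abmin AbM7

G minor down to Eb minor is a major third; each chord root moves by that interval while the quality stays the same.
Fsus: root F down a major third → Db, giving Dbsus.
Ebadd9: root Eb down a major third → Cb, giving Cbadd9.
C6: root C down a major third → Ab, giving Ab6.
Cmin: root C down a major third → Ab, giving Abmin.
CM7: root C down a major third → Ab, giving AbM7.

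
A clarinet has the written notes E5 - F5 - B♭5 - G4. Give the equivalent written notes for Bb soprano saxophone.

D#5 E5 A5 F#4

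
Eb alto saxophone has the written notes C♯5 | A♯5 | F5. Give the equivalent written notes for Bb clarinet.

First find concert pitch: the Eb alto saxophone sounds a major sixth below written, so C♯5 A♯5 F5 sounds E4 C#5 Ab4.
Then write for Bb clarinet: it sounds a major second below written, so the part must be a major second above concert.
E4 → F#4
C#5 → D#5
Ab4 → Bb4

F#4 D#5 Bb4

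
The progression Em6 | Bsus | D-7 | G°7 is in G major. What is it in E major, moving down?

C#m6 G#sus B-7 E°7

G major down to E major is a minor third; each chord root moves by that interval while the quality stays the same.
Em6: root E down a minor third → C#, giving C#m6.
Bsus: root B down a minor third → G#, giving G#sus.
D-7: root D down a minor third → B, giving B-7.
G°7: root G down a minor third → E, giving E°7.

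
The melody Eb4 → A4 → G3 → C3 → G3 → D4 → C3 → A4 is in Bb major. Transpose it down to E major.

From Bb down to E is a diminished fifth; apply that to each pitch.
Eb4 to A3
A4 to D#4
G3 to C#3
C3 to F#2
G3 to C#3
D4 to G#3
C3 to F#2
A4 to D#4

A3 D#4 C#3 F#2 C#3 G#3 F#2 D#4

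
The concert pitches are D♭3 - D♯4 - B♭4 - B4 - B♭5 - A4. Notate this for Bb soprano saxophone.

Eb3 E#4 C5 C#5 C6 B4

The Bb soprano saxophone sounds a major second below written, so the written part must be a major second above concert — transpose each note up.
Db3 → Eb3
D#4 → E#4
Bb4 → C5
B4 → C#5
Bb5 → C6
A4 → B4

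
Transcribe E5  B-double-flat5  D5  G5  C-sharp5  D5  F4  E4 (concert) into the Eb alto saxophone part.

The Eb alto saxophone sounds a major sixth below written, so the written part must be a major sixth above concert — transpose each note up.
E5 -> C#6
Bbb5 -> Gb6
D5 -> B5
G5 -> E6
C#5 -> A#5
D5 -> B5
F4 -> D5
E4 -> C#5

C#6 Gb6 B5 E6 A#5 B5 D5 C#5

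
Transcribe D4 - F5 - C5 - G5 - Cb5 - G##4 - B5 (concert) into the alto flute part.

G4 Bb5 F5 C6 Fb5 C##5 E6

The alto flute sounds a perfect fourth below written, so the written part must be a perfect fourth above concert — transpose each note up.
D4 → G4
F5 → Bb5
C5 → F5
G5 → C6
Cb5 → Fb5
G##4 → C##5
B5 → E6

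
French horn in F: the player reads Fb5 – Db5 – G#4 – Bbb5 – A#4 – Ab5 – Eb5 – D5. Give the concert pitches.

Bbb4 Gb4 C#4 Ebb5 D#4 Db5 Ab4 G4

Written C4 on the French horn in F sounds as F3, a perfect fifth lower; apply that shift to every note.
Fb5 -> Bbb4
Db5 -> Gb4
G#4 -> C#4
Bbb5 -> Ebb5
A#4 -> D#4
Ab5 -> Db5
Eb5 -> Ab4
D5 -> G4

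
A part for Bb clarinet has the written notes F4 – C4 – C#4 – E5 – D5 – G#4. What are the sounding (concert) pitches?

Eb4 Bb3 B3 D5 C5 F#4

Written C4 on the Bb clarinet sounds as Bb3, a major second lower; apply that shift to every note.
F4 to Eb4
C4 to Bb3
C#4 to B3
E5 to D5
D5 to C5
G#4 to F#4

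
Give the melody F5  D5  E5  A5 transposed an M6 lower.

Ab4 F4 G4 C5

F5 → Ab4
D5 → F4
E5 → G4
A5 → C5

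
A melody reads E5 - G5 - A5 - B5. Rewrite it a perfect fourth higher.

A5 C6 D6 E6

E5 -> A5
G5 -> C6
A5 -> D6
B5 -> E6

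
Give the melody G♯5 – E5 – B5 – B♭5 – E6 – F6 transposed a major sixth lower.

G#5 -> B4
E5 -> G4
B5 -> D5
Bb5 -> Db5
E6 -> G5
F6 -> Ab5

B4 G4 D5 Db5 G5 Ab5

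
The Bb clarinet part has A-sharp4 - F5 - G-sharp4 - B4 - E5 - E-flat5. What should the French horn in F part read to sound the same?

D#5 Bb5 C#5 E5 A5 Ab5

First find concert pitch: the Bb clarinet sounds a major second below written, so A-sharp4 F5 G-sharp4 B4 E5 E-flat5 sounds G#4 Eb5 F#4 A4 D5 Db5.
Then write for French horn in F: it sounds a perfect fifth below written, so the part must be a perfect fifth above concert.
G#4 → D#5
Eb5 → Bb5
F#4 → C#5
A4 → E5
D5 → A5
Db5 → Ab5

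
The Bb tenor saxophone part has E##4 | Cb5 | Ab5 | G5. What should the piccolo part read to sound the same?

D##2 Bbb2 Gb3 F3

First find concert pitch: the Bb tenor saxophone sounds a major ninth below written, so E##4 Cb5 Ab5 G5 sounds D##3 Bbb3 Gb4 F4.
Then write for piccolo: it sounds a perfect octave above written, so the part must be a perfect octave below concert.
D##3 → D##2
Bbb3 → Bbb2
Gb4 → Gb3
F4 → F3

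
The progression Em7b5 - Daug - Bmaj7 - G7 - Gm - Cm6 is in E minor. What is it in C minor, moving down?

Cm7b5 Bbaug Gmaj7 Eb7 Ebm Abm6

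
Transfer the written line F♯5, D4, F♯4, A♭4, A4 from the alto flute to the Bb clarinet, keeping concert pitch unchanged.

D#5 B3 D#4 F4 F#4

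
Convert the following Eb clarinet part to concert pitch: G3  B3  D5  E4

Bb3 D4 F5 G4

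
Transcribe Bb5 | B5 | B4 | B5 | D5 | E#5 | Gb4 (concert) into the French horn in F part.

The French horn in F sounds a perfect fifth below written, so the written part must be a perfect fifth above concert — transpose each note up.
Bb5 → F6
B5 → F#6
B4 → F#5
B5 → F#6
D5 → A5
E#5 → B#5
Gb4 → Db5

F6 F#6 F#5 F#6 A5 B#5 Db5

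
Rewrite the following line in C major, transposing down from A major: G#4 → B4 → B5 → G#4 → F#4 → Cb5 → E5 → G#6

B3 D4 D5 B3 A3 Ebb4 G4 B5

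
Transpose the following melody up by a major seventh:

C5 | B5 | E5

B5 A#6 D#6

A major seventh up from C5 gives B5.
B5: a seventh up reaches A, and 11 semitones makes it A#6.
E5: a seventh up reaches D, and 11 semitones makes it D#6.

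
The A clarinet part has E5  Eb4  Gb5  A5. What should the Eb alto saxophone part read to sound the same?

First find concert pitch: the A clarinet sounds a minor third below written, so E5 Eb4 Gb5 A5 sounds C#5 C4 Eb5 F#5.
Then write for Eb alto saxophone: it sounds a major sixth below written, so the part must be a major sixth above concert.
C#5 → A#5
C4 → A4
Eb5 → C6
F#5 → D#6

A#5 A4 C6 D#6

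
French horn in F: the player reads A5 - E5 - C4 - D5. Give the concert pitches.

D5 A4 F3 G4

The French horn in F sounds a perfect fifth below written, so transpose each written note down a perfect fifth.
A5 → D5
E5 → A4
C4 → F3
D5 → G4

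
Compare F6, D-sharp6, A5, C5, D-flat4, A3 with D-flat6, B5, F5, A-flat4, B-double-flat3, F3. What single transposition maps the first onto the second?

down a major third

From F6 to Db6 is 3 letter names — a third of some quality.
Db6 to F6 is 4 semitones, which makes it a major third; the second version is lower, so the direction is down.
Checking another pair — A3 → F3 — gives the same interval.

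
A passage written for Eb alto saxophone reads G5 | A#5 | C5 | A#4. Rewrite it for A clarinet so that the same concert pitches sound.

Db5 E5 Gb4 E4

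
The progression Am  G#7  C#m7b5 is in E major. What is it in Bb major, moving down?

Ebm D7 Gm7b5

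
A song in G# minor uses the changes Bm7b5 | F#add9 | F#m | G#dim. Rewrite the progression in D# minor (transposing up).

F#m7b5 C#add9 C#m D#dim

G# minor up to D# minor is a perfect fifth; each chord root moves by that interval while the quality stays the same.
Bm7b5: root B up a perfect fifth → F#, giving F#m7b5.
F#add9: root F# up a perfect fifth → C#, giving C#add9.
F#m: root F# up a perfect fifth → C#, giving C#m.
G#dim: root G# up a perfect fifth → D#, giving D#dim.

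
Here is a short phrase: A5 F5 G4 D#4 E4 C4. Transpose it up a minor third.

C6 Ab5 Bb4 F#4 G4 Eb4

A5 up a minor third is C6.
A minor third up from F5 gives Ab5.
G4: a third up reaches B, and 3 semitones makes it Bb4.
D#4: a third up reaches F, and 3 semitones makes it F#4.
A minor third up from E4 gives G4.
C4 up a minor third is Eb4.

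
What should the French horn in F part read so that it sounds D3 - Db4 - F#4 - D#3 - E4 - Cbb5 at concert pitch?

Written C4 sounds as F3 on the French horn in F, so concert pitches are written a perfect fifth up.
D3 → A3
Db4 → Ab4
F#4 → C#5
D#3 → A#3
E4 → B4
Cbb5 → Gbb5

A3 Ab4 C#5 A#3 B4 Gbb5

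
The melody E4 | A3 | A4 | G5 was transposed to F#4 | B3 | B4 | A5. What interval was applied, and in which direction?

up a major second

From E4 to F#4 is 2 letter names — a second of some quality.
E4 to F#4 is 2 semitones, which makes it a major second; the second version is higher, so the direction is up.
Checking another pair — G5 → A5 — gives the same interval.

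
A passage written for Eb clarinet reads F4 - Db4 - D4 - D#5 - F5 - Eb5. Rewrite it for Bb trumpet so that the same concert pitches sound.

First find concert pitch: the Eb clarinet sounds a minor third above written, so F4 Db4 D4 D#5 F5 Eb5 sounds Ab4 Fb4 F4 F#5 Ab5 Gb5.
Then write for Bb trumpet: it sounds a major second below written, so the part must be a major second above concert.
Ab4 → Bb4
Fb4 → Gb4
F4 → G4
F#5 → G#5
Ab5 → Bb5
Gb5 → Ab5

Bb4 Gb4 G4 G#5 Bb5 Ab5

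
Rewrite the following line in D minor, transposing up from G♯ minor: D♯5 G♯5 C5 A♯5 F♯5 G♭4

A5 D6 Gb5 E6 C6 Dbb5

From G♯ up to D is a diminished fifth; apply that to each pitch.
D#5 -> A5
G#5 -> D6
C5 -> Gb5
A#5 -> E6
F#5 -> C6
Gb4 -> Dbb5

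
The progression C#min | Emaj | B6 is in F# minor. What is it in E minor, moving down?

F# minor down to E minor is a major second; each chord root moves by that interval while the quality stays the same.
C#min: root C# down a major second → B, giving Bmin.
Emaj: root E down a major second → D, giving Dmaj.
B6: root B down a major second → A, giving A6.

Bmin Dmaj A6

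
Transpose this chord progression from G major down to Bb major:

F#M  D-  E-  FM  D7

G major down to Bb major is a major sixth; each chord root moves by that interval while the quality stays the same.
F#M: root F# down a major sixth → A, giving AM.
D-: root D down a major sixth → F, giving F-.
E-: root E down a major sixth → G, giving G-.
FM: root F down a major sixth → Ab, giving AbM.
D7: root D down a major sixth → F, giving F7.

AM F- G- AbM F7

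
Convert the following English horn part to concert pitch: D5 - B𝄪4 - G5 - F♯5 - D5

The English horn sounds a perfect fifth below written, so transpose each written note down a perfect fifth.
D5 becomes G4
B##4 becomes E##4
G5 becomes C5
F#5 becomes B4
D5 becomes G4

G4 E##4 C5 B4 G4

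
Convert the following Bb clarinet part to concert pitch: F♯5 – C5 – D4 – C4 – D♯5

E5 Bb4 C4 Bb3 C#5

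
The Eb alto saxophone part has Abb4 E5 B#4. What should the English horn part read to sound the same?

Gbb4 D5 A#4

First find concert pitch: the Eb alto saxophone sounds a major sixth below written, so Abb4 E5 B#4 sounds Cbb4 G4 D#4.
Then write for English horn: it sounds a perfect fifth below written, so the part must be a perfect fifth above concert.
Cbb4 → Gbb4
G4 → D5
D#4 → A#4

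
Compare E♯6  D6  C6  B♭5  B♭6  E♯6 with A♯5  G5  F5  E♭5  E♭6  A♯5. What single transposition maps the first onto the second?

down a perfect fifth

Take the first pair: E#6 → A#5. E to A spans 5 letter names, so the interval is some kind of fifth.
A#5 to E#6 is 7 semitones, which makes it a perfect fifth; the second version is lower, so the direction is down.
Checking another pair — E#6 → A#5 — gives the same interval.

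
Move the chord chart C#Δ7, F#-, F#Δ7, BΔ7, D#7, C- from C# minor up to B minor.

BΔ7 E- EΔ7 AΔ7 C#7 Bb-

C# minor up to B minor is a minor seventh; each chord root moves by that interval while the quality stays the same.
C#Δ7: root C# up a minor seventh → B, giving BΔ7.
F#-: root F# up a minor seventh → E, giving E-.
F#Δ7: root F# up a minor seventh → E, giving EΔ7.
BΔ7: root B up a minor seventh → A, giving AΔ7.
D#7: root D# up a minor seventh → C#, giving C#7.
C-: root C up a minor seventh → Bb, giving Bb-.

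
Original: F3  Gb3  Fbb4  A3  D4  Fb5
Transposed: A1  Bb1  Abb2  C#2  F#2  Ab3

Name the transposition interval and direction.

Take the first pair: F3 → A1. F to A spans 13 letter names, so the interval is some kind of thirteenth.
A1 to F3 is 20 semitones, which makes it a minor thirteenth; the second version is lower, so the direction is down.
Checking another pair — Fb5 → Ab3 — gives the same interval.

down a minor thirteenth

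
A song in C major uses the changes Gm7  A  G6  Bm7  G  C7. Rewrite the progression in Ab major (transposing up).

C major up to Ab major is a minor sixth; each chord root moves by that interval while the quality stays the same.
Gm7: root G up a minor sixth → Eb, giving Ebm7.
A: root A up a minor sixth → F, giving F.
G6: root G up a minor sixth → Eb, giving Eb6.
Bm7: root B up a minor sixth → G, giving Gm7.
G: root G up a minor sixth → Eb, giving Eb.
C7: root C up a minor sixth → Ab, giving Ab7.

Ebm7 F Eb6 Gm7 Eb Ab7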